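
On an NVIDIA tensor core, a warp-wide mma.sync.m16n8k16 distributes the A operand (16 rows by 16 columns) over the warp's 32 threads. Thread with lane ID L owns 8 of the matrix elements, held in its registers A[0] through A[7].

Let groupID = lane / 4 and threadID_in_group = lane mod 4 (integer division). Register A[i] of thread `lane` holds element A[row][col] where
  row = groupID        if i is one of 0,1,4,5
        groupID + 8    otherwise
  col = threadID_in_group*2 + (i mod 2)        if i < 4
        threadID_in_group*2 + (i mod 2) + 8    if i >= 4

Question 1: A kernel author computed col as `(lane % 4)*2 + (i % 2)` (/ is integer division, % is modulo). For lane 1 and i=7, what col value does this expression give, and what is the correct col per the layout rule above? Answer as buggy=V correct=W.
buggy=3 correct=11

`(lane % 4)*2 + (i % 2)`[1,7]->3
L=1->gid=1>>2=0, tid=1&3=1
[7]->row 0+8=8  col 1·2+1+8=11
col: 3 vs 11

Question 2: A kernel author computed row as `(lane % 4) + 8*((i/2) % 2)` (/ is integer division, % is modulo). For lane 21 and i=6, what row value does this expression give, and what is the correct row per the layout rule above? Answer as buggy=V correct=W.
`(lane % 4) + 8*((i/2) % 2)`[21,6]->9
L=21->g=21>>2=5, t=21&3=1
[6]->row 5+8=13  col 1·2+0+8=10
row: 9 vs 13

buggy=9 correct=13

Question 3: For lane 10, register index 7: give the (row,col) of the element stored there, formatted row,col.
lane 10: G=2 (10/4), T=2 (10%4)
i=7: r=2+8=10, c=2*2+1+8=13

10,13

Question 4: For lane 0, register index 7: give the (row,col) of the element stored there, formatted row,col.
8,9

0: gr=0,th=0
[7] (0+8,0*2+1+8) = (8,9)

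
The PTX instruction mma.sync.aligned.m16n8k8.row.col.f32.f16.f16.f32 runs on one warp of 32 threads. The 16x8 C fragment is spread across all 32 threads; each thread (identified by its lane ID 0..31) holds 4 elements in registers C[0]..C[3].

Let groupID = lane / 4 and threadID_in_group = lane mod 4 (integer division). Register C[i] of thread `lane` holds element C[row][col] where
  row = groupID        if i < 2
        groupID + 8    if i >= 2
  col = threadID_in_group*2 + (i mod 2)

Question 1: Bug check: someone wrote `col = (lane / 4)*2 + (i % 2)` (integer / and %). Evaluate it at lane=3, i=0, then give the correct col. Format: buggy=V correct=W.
`(lane / 4)*2 + (i % 2)`[3,0]->0
lane 3: gid=0 (3/4), tid=3 (3%4)
i=0: r=0+0=0, c=3*2+0=6
col: 0 vs 6

buggy=0 correct=6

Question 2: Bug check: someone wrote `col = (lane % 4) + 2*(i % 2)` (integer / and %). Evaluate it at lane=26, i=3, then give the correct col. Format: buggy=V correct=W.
buggy=4 correct=5

`(lane % 4) + 2*(i % 2)`[26,3]->4
lane 26: g=6 (26/4), t=2 (26%4)
i=3: r=6+8=14, c=2*2+1=5
col: 4 vs 5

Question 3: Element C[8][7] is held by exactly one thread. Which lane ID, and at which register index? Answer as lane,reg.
3,3

r: 8->gid=0,r8=1  c: 7->tid=3,i&1=1
L=0*4+3=3  i=1*2+1=3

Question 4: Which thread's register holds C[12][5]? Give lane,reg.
18,3

r:12=>grp=4,rB=1  c:5=>tig=2,lo=1
L=4*4+2=18  i=1*2+1=3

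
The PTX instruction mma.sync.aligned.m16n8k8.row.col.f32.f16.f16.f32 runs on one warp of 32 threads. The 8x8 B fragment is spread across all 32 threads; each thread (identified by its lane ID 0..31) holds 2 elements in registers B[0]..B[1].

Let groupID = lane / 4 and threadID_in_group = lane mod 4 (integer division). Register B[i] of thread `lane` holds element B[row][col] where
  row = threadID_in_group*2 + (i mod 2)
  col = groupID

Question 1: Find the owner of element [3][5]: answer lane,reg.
21,1

c=5->g=5  r=3->t=1,b0=1
L=5*4+1=21  i=1=1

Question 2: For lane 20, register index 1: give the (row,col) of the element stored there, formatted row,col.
lane 20⇒20/4=5, 20 mod 4=0
i=1  r:2·0+1⇒1  c:5

1,5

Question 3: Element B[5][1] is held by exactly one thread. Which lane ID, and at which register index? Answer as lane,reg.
6,1

c=1->g=1  r=5->t=2,b0=1
L=1*4+2=6  i=1=1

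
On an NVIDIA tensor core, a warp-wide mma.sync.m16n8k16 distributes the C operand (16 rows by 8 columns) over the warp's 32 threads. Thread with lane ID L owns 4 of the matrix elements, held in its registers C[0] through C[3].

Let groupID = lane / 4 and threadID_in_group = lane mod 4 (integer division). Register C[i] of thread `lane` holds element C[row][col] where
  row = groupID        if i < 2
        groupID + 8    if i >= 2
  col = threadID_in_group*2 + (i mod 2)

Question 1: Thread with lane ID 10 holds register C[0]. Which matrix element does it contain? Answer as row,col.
10: grp=2,tig=2
[0] (2+0,2*2+0) = (2,4)

2,4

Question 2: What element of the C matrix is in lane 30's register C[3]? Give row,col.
lane 30: g=7 (30/4), t=2 (30%4)
i=3: r=7+8=15, c=2*2+1=5

15,5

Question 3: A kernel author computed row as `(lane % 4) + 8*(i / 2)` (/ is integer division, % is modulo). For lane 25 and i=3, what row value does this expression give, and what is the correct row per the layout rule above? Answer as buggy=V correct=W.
`(lane % 4) + 8*(i / 2)`[25,3]->9
lane 25: gid=6 (25/4), tid=1 (25%4)
i=3: r=6+8=14, c=1*2+1=3
row: 9 vs 14

buggy=9 correct=14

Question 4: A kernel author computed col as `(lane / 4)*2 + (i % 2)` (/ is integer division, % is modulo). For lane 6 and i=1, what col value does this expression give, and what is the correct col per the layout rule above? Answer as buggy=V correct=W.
buggy=3 correct=5

`(lane / 4)*2 + (i % 2)`[6,1]->3
lane 6->6/4=1, 6 mod 4=2
i=1  r:1+0->1  c:2·2+1->5
col: 3 vs 5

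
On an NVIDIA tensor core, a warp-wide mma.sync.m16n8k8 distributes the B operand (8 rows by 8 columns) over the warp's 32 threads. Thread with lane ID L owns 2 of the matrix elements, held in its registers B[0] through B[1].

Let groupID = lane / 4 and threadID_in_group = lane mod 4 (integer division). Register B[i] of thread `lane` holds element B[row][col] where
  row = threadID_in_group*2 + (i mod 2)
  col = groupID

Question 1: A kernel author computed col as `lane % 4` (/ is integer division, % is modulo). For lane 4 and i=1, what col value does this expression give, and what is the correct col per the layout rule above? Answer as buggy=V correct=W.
`lane % 4`[4,1]=>0
lane 4: grp=1 (4/4), tig=0 (4%4)
i=1: r=0*2+1=1, c=grp=1
col: 0 vs 1

buggy=0 correct=1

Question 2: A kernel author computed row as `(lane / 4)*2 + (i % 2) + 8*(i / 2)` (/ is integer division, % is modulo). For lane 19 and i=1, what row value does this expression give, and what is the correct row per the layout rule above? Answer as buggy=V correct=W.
buggy=9 correct=7

`(lane / 4)*2 + (i % 2) + 8*(i / 2)`[19,1]->9
lane 19->19/4=4, 19 mod 4=3
i=1  r:2·3+1->7  c:4
row: 9 vs 7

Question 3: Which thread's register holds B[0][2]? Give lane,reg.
c:2=>grp=2  r:0=>tig=0,lo=0
L=2*4+0=8  i=0=0

8,0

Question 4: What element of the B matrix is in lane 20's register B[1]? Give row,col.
1,5

lane 20: G=5 (20/4), T=0 (20%4)
i=1: r=0*2+1=1, c=G=5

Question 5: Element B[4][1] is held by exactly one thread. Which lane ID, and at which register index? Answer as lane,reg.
c: 1->gid=1  r: 4->tid=2,i&1=0
L=1*4+2=6  i=0=0

6,0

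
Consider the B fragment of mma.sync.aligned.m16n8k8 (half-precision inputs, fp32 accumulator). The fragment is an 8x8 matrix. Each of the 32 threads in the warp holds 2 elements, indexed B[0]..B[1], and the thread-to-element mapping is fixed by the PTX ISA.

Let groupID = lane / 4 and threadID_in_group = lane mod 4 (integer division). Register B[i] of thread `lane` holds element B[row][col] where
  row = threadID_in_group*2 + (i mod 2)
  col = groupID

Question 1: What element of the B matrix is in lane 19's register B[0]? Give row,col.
6,4

19: grp=4,tig=3
[0] (3*2+0,4) = (6,4)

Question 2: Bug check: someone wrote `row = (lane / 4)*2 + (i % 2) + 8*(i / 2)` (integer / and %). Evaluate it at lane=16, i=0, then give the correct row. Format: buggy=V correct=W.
`(lane / 4)*2 + (i % 2) + 8*(i / 2)`[16,0]⇒8
lane 16: gr=4 (16/4), th=0 (16%4)
i=0: r=0*2+0=0, c=gr=4
row: 8 vs 0

buggy=8 correct=0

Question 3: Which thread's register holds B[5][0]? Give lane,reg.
2,1

c=0⇒gr=0  r=5⇒th=2,odd=1
L=0*4+2=2  i=1=1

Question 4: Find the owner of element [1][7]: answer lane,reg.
c:7=>grp=7  r:1=>tig=0,lo=1
L=7*4+0=28  i=1=1

28,1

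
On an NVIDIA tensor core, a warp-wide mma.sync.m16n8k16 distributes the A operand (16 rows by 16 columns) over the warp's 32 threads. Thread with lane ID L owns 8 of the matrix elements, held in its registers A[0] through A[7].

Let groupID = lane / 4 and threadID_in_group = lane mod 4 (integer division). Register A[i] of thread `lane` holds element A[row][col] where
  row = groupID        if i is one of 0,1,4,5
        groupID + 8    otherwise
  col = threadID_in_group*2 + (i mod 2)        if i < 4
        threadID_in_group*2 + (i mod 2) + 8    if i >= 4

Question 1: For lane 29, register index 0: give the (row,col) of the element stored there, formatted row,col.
7,2

29: gr=7,th=1
[0] (7+0,1*2+0+0) = (7,2)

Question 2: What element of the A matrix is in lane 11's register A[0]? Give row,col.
2,6

lane 11->11/4=2, 11 mod 4=3
i=0  r:2+0->2  c:2·3+0+0->6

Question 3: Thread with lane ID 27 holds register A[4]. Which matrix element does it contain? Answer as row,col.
27: gr=6,th=3
[4] (6+0,3*2+0+8) = (6,14)

6,14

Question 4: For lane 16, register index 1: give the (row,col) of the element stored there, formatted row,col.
4,1

L=16->g=16>>2=4, t=16&3=0
[1]->row 4+0=4  col 0·2+1+0=1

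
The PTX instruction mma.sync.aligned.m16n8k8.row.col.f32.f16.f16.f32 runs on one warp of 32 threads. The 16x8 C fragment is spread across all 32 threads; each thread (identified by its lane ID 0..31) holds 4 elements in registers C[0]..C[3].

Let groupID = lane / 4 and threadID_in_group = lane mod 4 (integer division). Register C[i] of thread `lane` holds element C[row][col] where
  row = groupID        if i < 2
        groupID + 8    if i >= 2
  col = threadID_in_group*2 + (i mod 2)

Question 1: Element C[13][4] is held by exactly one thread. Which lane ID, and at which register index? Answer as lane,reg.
r=13→G=5,rhi=1  c=4→T=2,p=0
L=5*4+2=22  i=1*2+0=2

22,2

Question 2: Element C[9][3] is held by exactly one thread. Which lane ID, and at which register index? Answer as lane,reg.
r=9→G=1,rhi=1  c=3→T=1,p=1
L=1*4+1=5  i=1*2+1=3

5,3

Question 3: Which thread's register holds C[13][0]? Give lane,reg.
20,2

r=13→G=5,rhi=1  c=0→T=0,p=0
L=5*4+0=20  i=1*2+0=2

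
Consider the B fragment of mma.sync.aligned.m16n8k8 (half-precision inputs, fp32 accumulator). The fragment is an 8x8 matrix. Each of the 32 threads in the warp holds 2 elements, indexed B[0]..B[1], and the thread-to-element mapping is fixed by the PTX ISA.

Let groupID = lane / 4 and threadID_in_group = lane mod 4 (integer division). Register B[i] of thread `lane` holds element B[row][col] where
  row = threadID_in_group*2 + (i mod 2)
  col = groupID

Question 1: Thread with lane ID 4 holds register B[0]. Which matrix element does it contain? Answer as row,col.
L=4->g=4>>2=1, t=4&3=0
[0]->row 0·2+0=0  col g=1

0,1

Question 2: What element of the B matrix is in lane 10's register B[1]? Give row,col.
10: G=2,T=2
[1] (2*2+1,2) = (5,2)

5,2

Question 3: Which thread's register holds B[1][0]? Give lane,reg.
c=0⇒gr=0  r=1⇒th=0,odd=1
L=0*4+0=0  i=1=1

0,1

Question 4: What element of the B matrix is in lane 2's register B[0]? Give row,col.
L=2=>grp=2>>2=0, tig=2&3=2
[0]=>row 2·2+0=4  col grp=0

4,0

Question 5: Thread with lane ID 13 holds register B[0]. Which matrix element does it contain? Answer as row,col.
2,3

lane 13: g=3 (13/4), t=1 (13%4)
i=0: r=1*2+0=2, c=g=3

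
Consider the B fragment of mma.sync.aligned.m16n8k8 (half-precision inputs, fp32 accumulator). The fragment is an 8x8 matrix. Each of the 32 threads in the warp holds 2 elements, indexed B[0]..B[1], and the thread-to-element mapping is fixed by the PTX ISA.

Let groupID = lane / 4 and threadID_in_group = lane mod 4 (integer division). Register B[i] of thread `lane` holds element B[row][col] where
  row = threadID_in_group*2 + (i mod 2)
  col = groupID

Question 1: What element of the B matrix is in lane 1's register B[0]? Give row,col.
L=1⇒gr=1>>2=0, th=1&3=1
[0]⇒row 1·2+0=2  col gr=0

2,0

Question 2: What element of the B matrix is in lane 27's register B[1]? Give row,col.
lane 27: grp=6 (27/4), tig=3 (27%4)
i=1: r=3*2+1=7, c=grp=6

7,6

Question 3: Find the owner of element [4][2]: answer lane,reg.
10,0

c=2→G=2  r=4→T=2,p=0
L=2*4+2=10  i=0=0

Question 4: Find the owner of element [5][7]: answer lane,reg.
30,1

c=7→G=7  r=5→T=2,p=1
L=7*4+2=30  i=1=1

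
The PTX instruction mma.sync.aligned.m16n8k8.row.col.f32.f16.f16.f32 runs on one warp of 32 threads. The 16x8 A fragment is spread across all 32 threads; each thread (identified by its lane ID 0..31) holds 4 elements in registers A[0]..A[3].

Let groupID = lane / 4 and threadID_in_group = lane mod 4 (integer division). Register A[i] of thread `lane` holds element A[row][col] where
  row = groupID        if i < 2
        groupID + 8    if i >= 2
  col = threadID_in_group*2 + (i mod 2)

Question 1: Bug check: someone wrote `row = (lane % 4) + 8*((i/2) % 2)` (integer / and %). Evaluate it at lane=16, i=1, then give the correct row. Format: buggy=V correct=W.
buggy=0 correct=4

`(lane % 4) + 8*((i/2) % 2)`[16,1]→0
L=16→G=16>>2=4, T=16&3=0
[1]→row 4+0=4  col 0·2+1=1
row: 0 vs 4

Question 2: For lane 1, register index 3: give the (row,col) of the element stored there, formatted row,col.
8,3

lane 1⇒1/4=0, 1 mod 4=1
i=3  r:0+8⇒8  c:2·1+1⇒3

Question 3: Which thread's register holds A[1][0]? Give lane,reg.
r:1=>grp=1,rB=0  c:0=>tig=0,lo=0
L=1*4+0=4  i=0*2+0=0

4,0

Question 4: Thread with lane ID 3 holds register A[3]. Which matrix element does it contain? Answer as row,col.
lane 3: g=0 (3/4), t=3 (3%4)
i=3: r=0+8=8, c=3*2+1=7

8,7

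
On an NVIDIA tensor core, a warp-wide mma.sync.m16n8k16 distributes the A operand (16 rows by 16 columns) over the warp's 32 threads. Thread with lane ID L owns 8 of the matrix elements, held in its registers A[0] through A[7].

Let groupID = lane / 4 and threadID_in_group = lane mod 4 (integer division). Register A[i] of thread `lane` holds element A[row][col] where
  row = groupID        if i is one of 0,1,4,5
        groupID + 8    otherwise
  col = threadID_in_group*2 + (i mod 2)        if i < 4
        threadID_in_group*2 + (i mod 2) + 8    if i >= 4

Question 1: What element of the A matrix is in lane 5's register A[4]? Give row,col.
lane 5: gr=1 (5/4), th=1 (5%4)
i=4: r=1+0=1, c=1*2+0+8=10

1,10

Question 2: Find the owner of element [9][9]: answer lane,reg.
4,7

r: 9->gid=1,r8=1  c: 9->c8=1,tid=0,i&1=1
L=1*4+0=4  i=1*4+1*2+1=7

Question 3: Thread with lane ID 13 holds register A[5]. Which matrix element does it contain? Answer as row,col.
3,11

lane 13=>13/4=3, 13 mod 4=1
i=5  r:3+0=>3  c:2·1+1+8=>11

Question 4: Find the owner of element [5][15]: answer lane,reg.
r=5→G=5,rhi=0  c=15→chi=1,T=3,p=1
L=5*4+3=23  i=1*4+0*2+1=5

23,5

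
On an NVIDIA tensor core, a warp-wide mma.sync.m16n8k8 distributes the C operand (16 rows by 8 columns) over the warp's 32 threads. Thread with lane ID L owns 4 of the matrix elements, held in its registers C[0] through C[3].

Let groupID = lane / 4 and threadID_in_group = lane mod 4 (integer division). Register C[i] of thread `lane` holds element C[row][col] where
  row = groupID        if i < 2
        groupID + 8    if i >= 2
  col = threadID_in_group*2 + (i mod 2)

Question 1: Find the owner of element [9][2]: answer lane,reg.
5,2

r=9⇒gr=1,Rb=1  c=2⇒th=1,odd=0
L=1*4+1=5  i=1*2+0=2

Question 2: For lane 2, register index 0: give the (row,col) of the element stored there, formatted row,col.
0,4

2: gr=0,th=2
[0] (0+0,2*2+0) = (0,4)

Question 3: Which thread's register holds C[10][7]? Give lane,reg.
11,3

r=10⇒gr=2,Rb=1  c=7⇒th=3,odd=1
L=2*4+3=11  i=1*2+1=3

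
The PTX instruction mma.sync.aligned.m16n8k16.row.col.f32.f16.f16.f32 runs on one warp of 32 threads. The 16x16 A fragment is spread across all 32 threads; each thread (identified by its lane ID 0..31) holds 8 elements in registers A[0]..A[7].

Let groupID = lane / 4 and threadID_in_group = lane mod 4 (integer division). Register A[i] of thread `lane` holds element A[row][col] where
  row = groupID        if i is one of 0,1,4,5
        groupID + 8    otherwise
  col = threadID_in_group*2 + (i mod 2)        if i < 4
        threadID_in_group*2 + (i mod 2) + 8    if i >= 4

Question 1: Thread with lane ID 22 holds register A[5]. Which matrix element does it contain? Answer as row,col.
5,13

22: g=5,t=2
[5] (5+0,2*2+1+8) = (5,13)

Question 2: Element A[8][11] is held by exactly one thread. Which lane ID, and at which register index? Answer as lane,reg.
1,7

r=8⇒gr=0,Rb=1  c=11⇒Cb=1,th=1,odd=1
L=0*4+1=1  i=1*4+1*2+1=7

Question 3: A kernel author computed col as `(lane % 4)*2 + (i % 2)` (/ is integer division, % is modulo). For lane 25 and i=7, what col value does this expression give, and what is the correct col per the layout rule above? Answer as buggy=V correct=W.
`(lane % 4)*2 + (i % 2)`[25,7]->3
lane 25->25/4=6, 25 mod 4=1
i=7  r:6+8->14  c:2·1+1+8->11
col: 3 vs 11

buggy=3 correct=11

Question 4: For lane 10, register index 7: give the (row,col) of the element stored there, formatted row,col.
L=10->g=10>>2=2, t=10&3=2
[7]->row 2+8=10  col 2·2+1+8=13

10,13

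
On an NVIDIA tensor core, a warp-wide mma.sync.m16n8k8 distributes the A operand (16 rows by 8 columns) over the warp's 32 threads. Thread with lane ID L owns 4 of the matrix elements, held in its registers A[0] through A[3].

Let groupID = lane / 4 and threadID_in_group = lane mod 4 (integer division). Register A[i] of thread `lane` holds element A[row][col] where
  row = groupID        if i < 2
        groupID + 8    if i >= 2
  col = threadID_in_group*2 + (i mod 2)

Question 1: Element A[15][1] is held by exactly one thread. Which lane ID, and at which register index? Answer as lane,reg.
r=15->g=7,rb=1  c=1->t=0,b0=1
L=7*4+0=28  i=1*2+1=3

28,3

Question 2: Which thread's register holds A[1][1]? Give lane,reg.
r:1=>grp=1,rB=0  c:1=>tig=0,lo=1
L=1*4+0=4  i=0*2+1=1

4,1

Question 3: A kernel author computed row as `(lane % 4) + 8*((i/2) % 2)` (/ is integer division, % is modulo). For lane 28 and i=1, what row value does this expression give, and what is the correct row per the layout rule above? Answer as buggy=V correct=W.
buggy=0 correct=7

`(lane % 4) + 8*((i/2) % 2)`[28,1]->0
L=28->gid=28>>2=7, tid=28&3=0
[1]->row 7+0=7  col 0·2+1=1
row: 0 vs 7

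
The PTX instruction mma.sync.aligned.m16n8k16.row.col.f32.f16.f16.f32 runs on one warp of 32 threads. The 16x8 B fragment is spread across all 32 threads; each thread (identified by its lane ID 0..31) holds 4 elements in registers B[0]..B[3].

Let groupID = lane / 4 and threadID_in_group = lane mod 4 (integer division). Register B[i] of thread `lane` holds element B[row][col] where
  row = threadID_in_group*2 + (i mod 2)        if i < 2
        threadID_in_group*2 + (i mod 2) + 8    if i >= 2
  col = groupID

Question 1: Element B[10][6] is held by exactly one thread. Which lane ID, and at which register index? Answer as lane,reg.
25,2

c=6→G=6  r=10→rhi=1,T=1,p=0
L=6*4+1=25  i=1*2+0=2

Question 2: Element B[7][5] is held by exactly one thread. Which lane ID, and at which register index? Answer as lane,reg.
c=5->g=5  r=7->rb=0,t=3,b0=1
L=5*4+3=23  i=0*2+1=1

23,1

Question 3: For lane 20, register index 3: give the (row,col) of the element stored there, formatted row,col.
9,5

L=20→G=20>>2=5, T=20&3=0
[3]→row 0·2+1+8=9  col G=5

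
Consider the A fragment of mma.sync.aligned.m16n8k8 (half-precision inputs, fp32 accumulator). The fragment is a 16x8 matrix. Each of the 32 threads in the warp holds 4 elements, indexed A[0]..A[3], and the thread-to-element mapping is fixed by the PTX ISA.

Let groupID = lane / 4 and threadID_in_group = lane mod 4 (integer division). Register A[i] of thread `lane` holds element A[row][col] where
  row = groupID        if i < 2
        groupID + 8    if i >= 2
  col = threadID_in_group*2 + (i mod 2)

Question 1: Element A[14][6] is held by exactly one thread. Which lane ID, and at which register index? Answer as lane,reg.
27,2

r=14→G=6,rhi=1  c=6→T=3,p=0
L=6*4+3=27  i=1*2+0=2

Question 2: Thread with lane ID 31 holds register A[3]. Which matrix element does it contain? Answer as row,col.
15,7

31: gid=7,tid=3
[3] (7+8,3*2+1) = (15,7)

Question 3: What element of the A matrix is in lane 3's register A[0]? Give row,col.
0,6

L=3=>grp=3>>2=0, tig=3&3=3
[0]=>row 0+0=0  col 3·2+0=6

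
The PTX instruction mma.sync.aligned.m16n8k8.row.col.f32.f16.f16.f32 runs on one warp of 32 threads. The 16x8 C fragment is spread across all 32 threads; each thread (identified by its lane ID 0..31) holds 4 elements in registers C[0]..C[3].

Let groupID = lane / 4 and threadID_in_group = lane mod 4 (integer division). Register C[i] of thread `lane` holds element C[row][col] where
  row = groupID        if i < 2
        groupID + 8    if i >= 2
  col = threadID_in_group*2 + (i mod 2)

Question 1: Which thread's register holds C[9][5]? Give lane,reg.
6,3

r=9⇒gr=1,Rb=1  c=5⇒th=2,odd=1
L=1*4+2=6  i=1*2+1=3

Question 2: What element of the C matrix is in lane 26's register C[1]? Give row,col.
6,5

lane 26->26/4=6, 26 mod 4=2
i=1  r:6+0->6  c:2·2+1->5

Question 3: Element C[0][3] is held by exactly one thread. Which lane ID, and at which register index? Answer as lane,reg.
1,1

r=0→G=0,rhi=0  c=3→T=1,p=1
L=0*4+1=1  i=0*2+1=1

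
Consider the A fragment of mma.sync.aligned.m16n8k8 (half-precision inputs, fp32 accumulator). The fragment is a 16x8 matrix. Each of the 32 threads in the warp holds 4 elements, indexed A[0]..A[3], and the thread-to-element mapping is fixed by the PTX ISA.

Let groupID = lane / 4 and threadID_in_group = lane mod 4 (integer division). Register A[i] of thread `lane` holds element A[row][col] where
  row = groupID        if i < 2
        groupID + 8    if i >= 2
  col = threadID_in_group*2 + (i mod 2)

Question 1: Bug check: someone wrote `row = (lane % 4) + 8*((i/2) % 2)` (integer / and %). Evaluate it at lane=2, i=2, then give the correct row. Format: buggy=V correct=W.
`(lane % 4) + 8*((i/2) % 2)`[2,2]->10
lane 2->2/4=0, 2 mod 4=2
i=2  r:0+8->8  c:2·2+0->4
row: 10 vs 8

buggy=10 correct=8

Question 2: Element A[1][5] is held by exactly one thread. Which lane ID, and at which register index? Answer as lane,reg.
r=1→G=1,rhi=0  c=5→T=2,p=1
L=1*4+2=6  i=0*2+1=1

6,1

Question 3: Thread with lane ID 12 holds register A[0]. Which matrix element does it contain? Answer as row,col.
lane 12: G=3 (12/4), T=0 (12%4)
i=0: r=3+0=3, c=0*2+0=0

3,0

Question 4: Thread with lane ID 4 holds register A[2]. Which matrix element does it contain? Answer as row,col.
9,0

L=4⇒gr=4>>2=1, th=4&3=0
[2]⇒row 1+8=9  col 0·2+0=0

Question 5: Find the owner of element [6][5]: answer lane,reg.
26,1

r=6→G=6,rhi=0  c=5→T=2,p=1
L=6*4+2=26  i=0*2+1=1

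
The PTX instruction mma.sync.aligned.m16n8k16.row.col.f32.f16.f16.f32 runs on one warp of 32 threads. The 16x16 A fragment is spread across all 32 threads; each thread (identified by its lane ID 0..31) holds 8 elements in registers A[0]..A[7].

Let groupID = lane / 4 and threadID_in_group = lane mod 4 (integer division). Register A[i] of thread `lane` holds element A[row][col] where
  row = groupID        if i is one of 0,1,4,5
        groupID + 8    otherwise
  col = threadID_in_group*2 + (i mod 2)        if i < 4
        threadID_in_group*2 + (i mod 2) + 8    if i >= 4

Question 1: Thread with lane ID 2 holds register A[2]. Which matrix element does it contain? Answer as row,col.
L=2=>grp=2>>2=0, tig=2&3=2
[2]=>row 0+8=8  col 2·2+0+0=4

8,4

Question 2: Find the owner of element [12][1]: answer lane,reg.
16,3

r: 12->gid=4,r8=1  c: 1->c8=0,tid=0,i&1=1
L=4*4+0=16  i=0*4+1*2+1=3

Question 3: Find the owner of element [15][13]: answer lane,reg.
30,7

r=15→G=7,rhi=1  c=13→chi=1,T=2,p=1
L=7*4+2=30  i=1*4+1*2+1=7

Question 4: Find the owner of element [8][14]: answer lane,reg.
r=8⇒gr=0,Rb=1  c=14⇒Cb=1,th=3,odd=0
L=0*4+3=3  i=1*4+1*2+0=6

3,6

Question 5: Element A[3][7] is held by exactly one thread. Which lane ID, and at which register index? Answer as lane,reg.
15,1

r=3->g=3,rb=0  c=7->cb=0,t=3,b0=1
L=3*4+3=15  i=0*4+0*2+1=1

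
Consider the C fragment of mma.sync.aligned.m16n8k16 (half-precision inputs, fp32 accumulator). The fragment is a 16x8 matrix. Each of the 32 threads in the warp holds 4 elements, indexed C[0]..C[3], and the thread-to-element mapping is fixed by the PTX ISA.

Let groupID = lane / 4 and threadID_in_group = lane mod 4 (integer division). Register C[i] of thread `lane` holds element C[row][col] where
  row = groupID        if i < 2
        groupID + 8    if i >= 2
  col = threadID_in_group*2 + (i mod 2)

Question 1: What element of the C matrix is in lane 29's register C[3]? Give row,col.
lane 29: G=7 (29/4), T=1 (29%4)
i=3: r=7+8=15, c=1*2+1=3

15,3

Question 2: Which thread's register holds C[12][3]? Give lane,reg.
r=12⇒gr=4,Rb=1  c=3⇒th=1,odd=1
L=4*4+1=17  i=1*2+1=3

17,3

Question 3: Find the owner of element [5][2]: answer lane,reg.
r: 5->gid=5,r8=0  c: 2->tid=1,i&1=0
L=5*4+1=21  i=0*2+0=0

21,0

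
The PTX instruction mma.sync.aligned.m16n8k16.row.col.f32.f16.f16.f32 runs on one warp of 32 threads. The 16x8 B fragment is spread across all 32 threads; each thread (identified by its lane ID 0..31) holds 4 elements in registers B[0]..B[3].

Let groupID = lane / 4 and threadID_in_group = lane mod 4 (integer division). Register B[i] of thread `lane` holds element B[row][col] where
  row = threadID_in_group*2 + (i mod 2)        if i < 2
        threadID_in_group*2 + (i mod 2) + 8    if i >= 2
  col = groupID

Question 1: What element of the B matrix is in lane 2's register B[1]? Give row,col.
L=2→G=2>>2=0, T=2&3=2
[1]→row 2·2+1+0=5  col G=0

5,0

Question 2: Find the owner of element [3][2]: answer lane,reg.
c: 2->gid=2  r: 3->r8=0,tid=1,i&1=1
L=2*4+1=9  i=0*2+1=1

9,1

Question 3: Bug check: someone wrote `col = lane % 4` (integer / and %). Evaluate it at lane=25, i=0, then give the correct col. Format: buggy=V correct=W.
buggy=1 correct=6

`lane % 4`[25,0]→1
25: G=6,T=1
[0] (1*2+0+0,6) = (2,6)
col: 1 vs 6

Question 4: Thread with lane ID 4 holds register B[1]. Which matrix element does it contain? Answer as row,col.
L=4->gid=4>>2=1, tid=4&3=0
[1]->row 0·2+1+0=1  col gid=1

1,1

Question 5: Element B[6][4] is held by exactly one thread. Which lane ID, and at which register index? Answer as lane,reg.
c=4⇒gr=4  r=6⇒Rb=0,th=3,odd=0
L=4*4+3=19  i=0*2+0=0

19,0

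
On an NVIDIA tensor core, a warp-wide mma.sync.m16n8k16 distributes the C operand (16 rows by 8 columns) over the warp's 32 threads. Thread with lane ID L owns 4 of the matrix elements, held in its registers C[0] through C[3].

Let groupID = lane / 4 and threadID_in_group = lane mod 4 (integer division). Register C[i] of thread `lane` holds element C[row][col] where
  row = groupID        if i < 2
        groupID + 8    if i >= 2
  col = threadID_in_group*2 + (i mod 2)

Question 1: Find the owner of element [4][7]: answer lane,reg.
r=4⇒gr=4,Rb=0  c=7⇒th=3,odd=1
L=4*4+3=19  i=0*2+1=1

19,1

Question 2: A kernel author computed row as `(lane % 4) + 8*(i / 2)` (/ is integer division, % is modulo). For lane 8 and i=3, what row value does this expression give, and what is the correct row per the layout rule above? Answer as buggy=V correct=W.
`(lane % 4) + 8*(i / 2)`[8,3]->8
lane 8: g=2 (8/4), t=0 (8%4)
i=3: r=2+8=10, c=0*2+1=1
row: 8 vs 10

buggy=8 correct=10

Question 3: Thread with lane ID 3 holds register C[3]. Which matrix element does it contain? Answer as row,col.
lane 3: gid=0 (3/4), tid=3 (3%4)
i=3: r=0+8=8, c=3*2+1=7

8,7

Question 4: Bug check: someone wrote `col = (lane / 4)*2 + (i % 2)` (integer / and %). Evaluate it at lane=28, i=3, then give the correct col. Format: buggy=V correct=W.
buggy=15 correct=1

`(lane / 4)*2 + (i % 2)`[28,3]->15
lane 28->28/4=7, 28 mod 4=0
i=3  r:7+8->15  c:2·0+1->1
col: 15 vs 1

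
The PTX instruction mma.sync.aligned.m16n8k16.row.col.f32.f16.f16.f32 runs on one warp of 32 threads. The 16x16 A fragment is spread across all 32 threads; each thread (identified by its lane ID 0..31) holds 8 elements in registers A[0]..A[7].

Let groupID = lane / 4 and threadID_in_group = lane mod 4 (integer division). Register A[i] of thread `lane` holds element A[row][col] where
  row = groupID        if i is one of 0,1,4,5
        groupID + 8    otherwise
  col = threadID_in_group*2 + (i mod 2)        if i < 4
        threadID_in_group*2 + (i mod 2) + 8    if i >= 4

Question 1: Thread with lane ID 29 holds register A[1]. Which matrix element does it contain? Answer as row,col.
7,3

lane 29: grp=7 (29/4), tig=1 (29%4)
i=1: r=7+0=7, c=1*2+1+0=3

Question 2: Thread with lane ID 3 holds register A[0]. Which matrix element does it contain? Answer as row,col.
lane 3→3/4=0, 3 mod 4=3
i=0  r:0+0→0  c:2·3+0+0→6

0,6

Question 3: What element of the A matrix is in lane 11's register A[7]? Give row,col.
11: gid=2,tid=3
[7] (2+8,3*2+1+8) = (10,15)

10,15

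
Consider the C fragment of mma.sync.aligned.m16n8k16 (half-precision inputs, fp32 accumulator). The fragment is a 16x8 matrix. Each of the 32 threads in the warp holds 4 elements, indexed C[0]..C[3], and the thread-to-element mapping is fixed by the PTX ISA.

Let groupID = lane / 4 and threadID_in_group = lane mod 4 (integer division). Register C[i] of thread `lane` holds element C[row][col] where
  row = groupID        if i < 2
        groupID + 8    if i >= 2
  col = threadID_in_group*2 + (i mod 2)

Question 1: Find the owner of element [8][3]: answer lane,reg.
r=8→G=0,rhi=1  c=3→T=1,p=1
L=0*4+1=1  i=1*2+1=3

1,3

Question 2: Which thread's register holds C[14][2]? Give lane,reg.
r: 14->gid=6,r8=1  c: 2->tid=1,i&1=0
L=6*4+1=25  i=1*2+0=2

25,2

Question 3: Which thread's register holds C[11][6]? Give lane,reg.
15,2

r=11->g=3,rb=1  c=6->t=3,b0=0
L=3*4+3=15  i=1*2+0=2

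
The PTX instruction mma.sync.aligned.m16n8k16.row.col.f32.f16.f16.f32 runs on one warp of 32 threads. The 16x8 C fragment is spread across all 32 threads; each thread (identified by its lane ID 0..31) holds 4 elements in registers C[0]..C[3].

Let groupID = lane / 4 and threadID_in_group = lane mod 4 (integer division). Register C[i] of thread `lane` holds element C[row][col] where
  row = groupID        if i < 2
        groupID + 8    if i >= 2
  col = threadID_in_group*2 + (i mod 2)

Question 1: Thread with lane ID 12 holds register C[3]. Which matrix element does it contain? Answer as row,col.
12: gr=3,th=0
[3] (3+8,0*2+1) = (11,1)

11,1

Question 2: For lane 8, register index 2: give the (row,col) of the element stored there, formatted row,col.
L=8->g=8>>2=2, t=8&3=0
[2]->row 2+8=10  col 0·2+0=0

10,0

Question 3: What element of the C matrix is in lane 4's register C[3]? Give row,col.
4: grp=1,tig=0
[3] (1+8,0*2+1) = (9,1)

9,1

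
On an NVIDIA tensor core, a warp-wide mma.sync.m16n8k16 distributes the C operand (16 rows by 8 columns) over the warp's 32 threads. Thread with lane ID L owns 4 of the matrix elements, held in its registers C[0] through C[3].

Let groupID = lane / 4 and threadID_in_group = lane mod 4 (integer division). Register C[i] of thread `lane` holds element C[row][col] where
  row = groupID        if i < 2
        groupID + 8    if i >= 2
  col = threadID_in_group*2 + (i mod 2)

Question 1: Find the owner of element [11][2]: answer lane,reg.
13,2

r=11⇒gr=3,Rb=1  c=2⇒th=1,odd=0
L=3*4+1=13  i=1*2+0=2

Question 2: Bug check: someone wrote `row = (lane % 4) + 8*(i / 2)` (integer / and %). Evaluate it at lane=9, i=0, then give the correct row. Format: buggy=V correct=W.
buggy=1 correct=2

`(lane % 4) + 8*(i / 2)`[9,0]→1
9: G=2,T=1
[0] (2+0,1*2+0) = (2,2)
row: 1 vs 2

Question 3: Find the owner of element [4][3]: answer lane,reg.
r=4⇒gr=4,Rb=0  c=3⇒th=1,odd=1
L=4*4+1=17  i=0*2+1=1

17,1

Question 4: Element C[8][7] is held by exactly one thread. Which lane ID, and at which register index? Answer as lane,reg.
3,3

r:8=>grp=0,rB=1  c:7=>tig=3,lo=1
L=0*4+3=3  i=1*2+1=3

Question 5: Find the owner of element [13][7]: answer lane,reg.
23,3

r:13=>grp=5,rB=1  c:7=>tig=3,lo=1
L=5*4+3=23  i=1*2+1=3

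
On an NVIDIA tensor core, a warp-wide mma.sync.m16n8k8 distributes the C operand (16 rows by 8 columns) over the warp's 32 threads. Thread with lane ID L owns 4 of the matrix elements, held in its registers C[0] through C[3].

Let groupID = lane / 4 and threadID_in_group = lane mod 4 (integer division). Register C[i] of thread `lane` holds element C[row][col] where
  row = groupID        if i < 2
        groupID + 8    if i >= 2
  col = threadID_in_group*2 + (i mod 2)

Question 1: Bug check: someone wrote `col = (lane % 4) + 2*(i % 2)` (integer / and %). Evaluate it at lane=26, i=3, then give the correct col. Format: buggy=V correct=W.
`(lane % 4) + 2*(i % 2)`[26,3]⇒4
lane 26: gr=6 (26/4), th=2 (26%4)
i=3: r=6+8=14, c=2*2+1=5
col: 4 vs 5

buggy=4 correct=5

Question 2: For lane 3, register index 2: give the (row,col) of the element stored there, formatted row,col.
L=3->gid=3>>2=0, tid=3&3=3
[2]->row 0+8=8  col 3·2+0=6

8,6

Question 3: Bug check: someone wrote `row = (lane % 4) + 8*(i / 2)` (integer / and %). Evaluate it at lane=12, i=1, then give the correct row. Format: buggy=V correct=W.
buggy=0 correct=3

`(lane % 4) + 8*(i / 2)`[12,1]->0
L=12->gid=12>>2=3, tid=12&3=0
[1]->row 3+0=3  col 0·2+1=1
row: 0 vs 3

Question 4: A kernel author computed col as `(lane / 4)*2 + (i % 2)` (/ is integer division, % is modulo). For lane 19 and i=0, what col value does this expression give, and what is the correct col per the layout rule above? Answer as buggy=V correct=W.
`(lane / 4)*2 + (i % 2)`[19,0]->8
L=19->gid=19>>2=4, tid=19&3=3
[0]->row 4+0=4  col 3·2+0=6
col: 8 vs 6

buggy=8 correct=6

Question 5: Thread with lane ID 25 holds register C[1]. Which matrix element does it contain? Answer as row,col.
6,3

lane 25→25/4=6, 25 mod 4=1
i=1  r:6+0→6  c:2·1+1→3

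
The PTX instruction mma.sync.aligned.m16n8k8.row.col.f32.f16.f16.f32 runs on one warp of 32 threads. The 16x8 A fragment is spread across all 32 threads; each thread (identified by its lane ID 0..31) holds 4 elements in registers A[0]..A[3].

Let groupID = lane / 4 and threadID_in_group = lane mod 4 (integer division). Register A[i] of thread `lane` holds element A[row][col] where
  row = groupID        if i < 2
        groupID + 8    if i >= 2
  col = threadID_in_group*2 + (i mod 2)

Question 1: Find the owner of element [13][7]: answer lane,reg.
r=13⇒gr=5,Rb=1  c=7⇒th=3,odd=1
L=5*4+3=23  i=1*2+1=3

23,3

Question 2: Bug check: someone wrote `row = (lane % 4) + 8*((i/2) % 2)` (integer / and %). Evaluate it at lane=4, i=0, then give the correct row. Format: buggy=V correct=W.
buggy=0 correct=1

`(lane % 4) + 8*((i/2) % 2)`[4,0]=>0
lane 4=>4/4=1, 4 mod 4=0
i=0  r:1+0=>1  c:2·0+0=>0
row: 0 vs 1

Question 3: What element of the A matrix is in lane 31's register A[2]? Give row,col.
L=31→G=31>>2=7, T=31&3=3
[2]→row 7+8=15  col 3·2+0=6

15,6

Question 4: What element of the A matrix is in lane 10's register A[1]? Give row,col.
2,5

10: g=2,t=2
[1] (2+0,2*2+1) = (2,5)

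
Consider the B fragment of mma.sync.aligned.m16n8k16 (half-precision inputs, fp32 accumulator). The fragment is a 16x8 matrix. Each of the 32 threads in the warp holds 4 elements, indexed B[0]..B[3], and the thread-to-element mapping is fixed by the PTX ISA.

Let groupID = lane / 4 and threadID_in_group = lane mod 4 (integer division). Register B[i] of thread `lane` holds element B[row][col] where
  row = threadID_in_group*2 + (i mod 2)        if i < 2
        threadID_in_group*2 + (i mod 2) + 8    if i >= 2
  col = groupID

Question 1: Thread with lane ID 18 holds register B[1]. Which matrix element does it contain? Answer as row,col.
5,4

lane 18→18/4=4, 18 mod 4=2
i=1  r:2·2+1+0→5  c:4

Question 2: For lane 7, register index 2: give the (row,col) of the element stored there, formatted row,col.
L=7->g=7>>2=1, t=7&3=3
[2]->row 3·2+0+8=14  col g=1

14,1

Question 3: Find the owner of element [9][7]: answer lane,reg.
c=7⇒gr=7  r=9⇒Rb=1,th=0,odd=1
L=7*4+0=28  i=1*2+1=3

28,3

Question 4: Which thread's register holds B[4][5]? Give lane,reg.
c=5⇒gr=5  r=4⇒Rb=0,th=2,odd=0
L=5*4+2=22  i=0*2+0=0

22,0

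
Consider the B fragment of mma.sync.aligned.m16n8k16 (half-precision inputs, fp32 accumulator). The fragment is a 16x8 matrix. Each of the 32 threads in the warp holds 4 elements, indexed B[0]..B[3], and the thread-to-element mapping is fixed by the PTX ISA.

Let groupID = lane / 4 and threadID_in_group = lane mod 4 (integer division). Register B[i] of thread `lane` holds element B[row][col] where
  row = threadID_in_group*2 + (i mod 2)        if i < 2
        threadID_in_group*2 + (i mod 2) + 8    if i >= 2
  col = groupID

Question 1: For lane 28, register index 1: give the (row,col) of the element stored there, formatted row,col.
1,7

lane 28->28/4=7, 28 mod 4=0
i=1  r:2·0+1+0->1  c:7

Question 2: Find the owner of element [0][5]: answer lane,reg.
20,0

c: 5->gid=5  r: 0->r8=0,tid=0,i&1=0
L=5*4+0=20  i=0*2+0=0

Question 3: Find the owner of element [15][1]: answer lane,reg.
7,3

c:1=>grp=1  r:15=>rB=1,tig=3,lo=1
L=1*4+3=7  i=1*2+1=3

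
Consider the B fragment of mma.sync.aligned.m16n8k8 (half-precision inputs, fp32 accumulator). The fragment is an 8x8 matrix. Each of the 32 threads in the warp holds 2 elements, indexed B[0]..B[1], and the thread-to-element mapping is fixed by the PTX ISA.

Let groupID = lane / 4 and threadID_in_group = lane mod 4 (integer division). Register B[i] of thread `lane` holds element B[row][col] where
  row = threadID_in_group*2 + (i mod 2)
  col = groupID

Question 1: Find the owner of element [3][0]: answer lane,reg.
c: 0->gid=0  r: 3->tid=1,i&1=1
L=0*4+1=1  i=1=1

1,1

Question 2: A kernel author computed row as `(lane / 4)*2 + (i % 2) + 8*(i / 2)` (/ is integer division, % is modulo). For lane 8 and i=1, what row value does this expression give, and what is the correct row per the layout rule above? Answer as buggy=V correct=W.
buggy=5 correct=1

`(lane / 4)*2 + (i % 2) + 8*(i / 2)`[8,1]→5
L=8→G=8>>2=2, T=8&3=0
[1]→row 0·2+1=1  col G=2
row: 5 vs 1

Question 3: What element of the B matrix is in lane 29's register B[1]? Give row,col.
3,7

29: gr=7,th=1
[1] (1*2+1,7) = (3,7)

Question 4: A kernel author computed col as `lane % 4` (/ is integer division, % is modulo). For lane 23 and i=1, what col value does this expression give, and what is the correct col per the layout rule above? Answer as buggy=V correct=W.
`lane % 4`[23,1]→3
L=23→G=23>>2=5, T=23&3=3
[1]→row 3·2+1=7  col G=5
col: 3 vs 5

buggy=3 correct=5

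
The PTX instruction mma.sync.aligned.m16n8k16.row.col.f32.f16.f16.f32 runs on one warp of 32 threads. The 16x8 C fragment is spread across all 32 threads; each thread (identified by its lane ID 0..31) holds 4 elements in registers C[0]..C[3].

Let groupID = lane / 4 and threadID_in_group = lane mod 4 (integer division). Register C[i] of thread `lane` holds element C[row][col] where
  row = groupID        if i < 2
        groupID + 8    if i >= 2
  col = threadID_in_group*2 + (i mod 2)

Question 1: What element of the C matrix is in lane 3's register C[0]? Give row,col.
lane 3: grp=0 (3/4), tig=3 (3%4)
i=0: r=0+0=0, c=3*2+0=6

0,6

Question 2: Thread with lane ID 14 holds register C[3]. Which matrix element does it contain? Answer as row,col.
14: gid=3,tid=2
[3] (3+8,2*2+1) = (11,5)

11,5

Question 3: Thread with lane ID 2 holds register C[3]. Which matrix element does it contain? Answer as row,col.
8,5

lane 2: g=0 (2/4), t=2 (2%4)
i=3: r=0+8=8, c=2*2+1=5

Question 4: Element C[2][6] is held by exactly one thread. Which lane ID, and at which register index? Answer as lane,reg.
11,0

r=2⇒gr=2,Rb=0  c=6⇒th=3,odd=0
L=2*4+3=11  i=0*2+0=0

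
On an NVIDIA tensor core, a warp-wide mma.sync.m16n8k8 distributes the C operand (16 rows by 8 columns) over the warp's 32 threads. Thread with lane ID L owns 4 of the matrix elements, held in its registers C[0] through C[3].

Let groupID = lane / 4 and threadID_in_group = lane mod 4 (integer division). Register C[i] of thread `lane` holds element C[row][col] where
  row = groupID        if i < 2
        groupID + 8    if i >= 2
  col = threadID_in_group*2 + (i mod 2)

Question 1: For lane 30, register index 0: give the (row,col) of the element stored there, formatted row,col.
lane 30⇒30/4=7, 30 mod 4=2
i=0  r:7+0⇒7  c:2·2+0⇒4

7,4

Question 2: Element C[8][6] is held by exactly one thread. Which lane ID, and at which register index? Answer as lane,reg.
r=8⇒gr=0,Rb=1  c=6⇒th=3,odd=0
L=0*4+3=3  i=1*2+0=2

3,2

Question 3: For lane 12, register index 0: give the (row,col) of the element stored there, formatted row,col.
lane 12->12/4=3, 12 mod 4=0
i=0  r:3+0->3  c:2·0+0->0

3,0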